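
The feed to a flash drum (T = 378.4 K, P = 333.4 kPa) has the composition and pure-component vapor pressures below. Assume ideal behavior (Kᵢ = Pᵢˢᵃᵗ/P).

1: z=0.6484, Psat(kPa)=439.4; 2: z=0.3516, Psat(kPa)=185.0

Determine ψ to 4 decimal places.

ψ = 0.3508

Raoult's law: Kᵢ = Pᵢˢᵃᵗ/P = Pᵢˢᵃᵗ/333.4.
  K_1 = 439.4/333.4 = 1.317936, K_2 = 185.0/333.4 = 0.554889
Let ψ = V/F and solve Σ zᵢ(Kᵢ−1)/(1+ψ(Kᵢ−1)) = 0.
g(0) = ΣzᵢKᵢ − 1 = 0.0496 and g(1) = 1 − Σzᵢ/Kᵢ = -0.1256, so a root lies in (0, 1).
Newton iteration, ψ⁰ = 0.5:
  ψ = 0.5000: g = -0.02343, g' = -0.1640 → ψ = 0.3572
  ψ = 0.3572: g = -0.00096, g' = -0.1513 → ψ = 0.3508
Converged at ψ = 0.3508.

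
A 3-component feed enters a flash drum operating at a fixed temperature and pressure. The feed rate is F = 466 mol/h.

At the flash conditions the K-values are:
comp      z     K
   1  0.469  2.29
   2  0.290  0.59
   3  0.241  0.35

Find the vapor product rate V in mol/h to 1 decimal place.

Newton–Raphson from ψ = 0.65:
  ψ = 0.650: g = -0.1043, g' = -0.627 → ψ = 0.484
  ψ = 0.484: g = -0.0042, g' = -0.588 → ψ = 0.476
Converged at ψ = 0.476.
Then V = ψ·F = 0.4765·466 = 222.0 mol/h and L = F − V = 244.0 mol/h.

V = 222.0 mol/h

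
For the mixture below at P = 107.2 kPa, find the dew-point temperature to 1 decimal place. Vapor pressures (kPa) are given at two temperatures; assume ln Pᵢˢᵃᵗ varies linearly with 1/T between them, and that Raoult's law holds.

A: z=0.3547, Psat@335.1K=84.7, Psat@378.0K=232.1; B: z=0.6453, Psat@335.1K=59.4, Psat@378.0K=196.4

Dew-point temperature: Σzᵢ·P/Pᵢˢᵃᵗ(T) = 1. Interpolate ln Pᵢˢᵃᵗ = aᵢ + bᵢ/T.
  T = 335.1 K: ΣzᵢP/Pᵢˢᵃᵗ = 1.6135
  T = 378.0 K: ΣzᵢP/Pᵢˢᵃᵗ = 0.5160
  T = 356.6 K: ΣzᵢP/Pᵢˢᵃᵗ = 0.8798
  T = 345.9 K: ΣzᵢP/Pᵢˢᵃᵗ = 1.1783
  T = 351.2 K: ΣzᵢP/Pᵢˢᵃᵗ = 1.0172
  T = 353.9 K: ΣzᵢP/Pᵢˢᵃᵗ = 0.9455
Interpolating between 351.2 K and 353.9 K gives T ≈ 351.8 K.

T = 351.8 K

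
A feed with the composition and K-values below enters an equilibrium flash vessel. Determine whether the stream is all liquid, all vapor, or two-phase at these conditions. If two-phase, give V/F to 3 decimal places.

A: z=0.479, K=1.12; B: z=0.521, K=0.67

ΣzᵢKᵢ = 0.886; Σzᵢ/Kᵢ = 1.205.
Since ΣzᵢKᵢ < 1 the mixture is below its bubble point — single liquid phase.

all liquid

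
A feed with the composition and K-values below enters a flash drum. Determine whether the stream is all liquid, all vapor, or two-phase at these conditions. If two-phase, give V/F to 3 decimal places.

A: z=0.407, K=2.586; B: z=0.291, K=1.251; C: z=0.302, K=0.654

all vapor

ΣzᵢKᵢ = 1.614; Σzᵢ/Kᵢ = 0.852.
Since Σzᵢ/Kᵢ < 1 the mixture is above its dew point — single vapor phase.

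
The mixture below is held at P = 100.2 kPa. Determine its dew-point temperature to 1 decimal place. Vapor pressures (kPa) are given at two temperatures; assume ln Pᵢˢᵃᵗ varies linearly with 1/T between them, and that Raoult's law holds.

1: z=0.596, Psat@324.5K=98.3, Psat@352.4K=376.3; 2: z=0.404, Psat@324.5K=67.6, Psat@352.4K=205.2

Dew-point temperature: Σzᵢ·P/Pᵢˢᵃᵗ(T) = 1. Interpolate ln Pᵢˢᵃᵗ = aᵢ + bᵢ/T.
  T = 324.5 K: ΣzᵢP/Pᵢˢᵃᵗ = 1.2063
  T = 352.4 K: ΣzᵢP/Pᵢˢᵃᵗ = 0.3560
  T = 338.4 K: ΣzᵢP/Pᵢˢᵃᵗ = 0.6394
  T = 331.4 K: ΣzᵢP/Pᵢˢᵃᵗ = 0.8740
  T = 327.9 K: ΣzᵢP/Pᵢˢᵃᵗ = 1.0274
  T = 329.6 K: ΣzᵢP/Pᵢˢᵃᵗ = 0.9493
Interpolating between 327.9 K and 329.6 K gives T ≈ 328.5 K.

T = 328.5 K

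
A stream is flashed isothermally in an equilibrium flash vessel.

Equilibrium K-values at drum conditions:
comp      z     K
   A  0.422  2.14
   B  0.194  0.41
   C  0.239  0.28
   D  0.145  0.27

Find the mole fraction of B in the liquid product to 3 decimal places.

Material balance + equilibrium reduce to Σ zᵢ(Kᵢ−1)/(1+ψ(Kᵢ−1)) = 0.
Check two-phase: ΣzᵢKᵢ = 1.089 > 1 and Σzᵢ/Kᵢ = 2.061 > 1, so g(0) = 0.089 > 0 and g(1) = -1.061 < 0.
Newton iteration, ψ⁰ = 0.36:
  ψ = 0.360: g = -0.1801, g' = -0.753 → ψ = 0.121
  ψ = 0.121: g = -0.0049, g' = -0.744 → ψ = 0.114
Converged at ψ = 0.114.
Compositions from xᵢ = zᵢ/(1+ψ(Kᵢ−1)), yᵢ = Kᵢxᵢ:
  A: x = 0.373, y = 0.799
  B: x = 0.208, y = 0.085
  C: x = 0.260, y = 0.073
  D: x = 0.158, y = 0.043

x_B = 0.208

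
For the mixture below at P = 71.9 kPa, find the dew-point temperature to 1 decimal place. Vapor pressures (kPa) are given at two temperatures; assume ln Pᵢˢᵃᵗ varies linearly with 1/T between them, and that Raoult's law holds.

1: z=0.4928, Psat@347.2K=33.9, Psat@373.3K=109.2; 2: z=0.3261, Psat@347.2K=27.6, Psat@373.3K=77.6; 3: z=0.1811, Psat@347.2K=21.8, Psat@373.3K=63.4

T = 368.6 K

Dew-point temperature: Σzᵢ·P/Pᵢˢᵃᵗ(T) = 1. Interpolate ln Pᵢˢᵃᵗ = aᵢ + bᵢ/T.
  T = 347.2 K: ΣzᵢP/Pᵢˢᵃᵗ = 2.4920
  T = 373.3 K: ΣzᵢP/Pᵢˢᵃᵗ = 0.8320
  T = 360.2 K: ΣzᵢP/Pᵢˢᵃᵗ = 1.4139
  T = 366.8 K: ΣzᵢP/Pᵢˢᵃᵗ = 1.0772
  T = 370.1 K: ΣzᵢP/Pᵢˢᵃᵗ = 0.9437
  T = 368.5 K: ΣzᵢP/Pᵢˢᵃᵗ = 1.0059
  T = 369.3 K: ΣzᵢP/Pᵢˢᵃᵗ = 0.9742
Interpolating between 368.5 K and 369.3 K gives T ≈ 368.6 K.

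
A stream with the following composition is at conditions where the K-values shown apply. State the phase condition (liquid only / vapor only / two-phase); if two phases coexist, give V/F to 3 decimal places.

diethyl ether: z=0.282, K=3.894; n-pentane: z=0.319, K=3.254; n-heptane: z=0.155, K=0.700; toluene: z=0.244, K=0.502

vapor only

ΣzᵢKᵢ = 2.367; Σzᵢ/Kᵢ = 0.878.
Since Σzᵢ/Kᵢ < 1 the mixture is above its dew point — single vapor phase.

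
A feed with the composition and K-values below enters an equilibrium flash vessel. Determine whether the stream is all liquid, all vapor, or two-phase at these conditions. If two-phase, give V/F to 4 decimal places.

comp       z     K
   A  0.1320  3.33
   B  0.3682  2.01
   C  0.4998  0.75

all vapor

ΣzᵢKᵢ = 1.5545; Σzᵢ/Kᵢ = 0.8892.
Since Σzᵢ/Kᵢ < 1 the mixture is above its dew point — single vapor phase.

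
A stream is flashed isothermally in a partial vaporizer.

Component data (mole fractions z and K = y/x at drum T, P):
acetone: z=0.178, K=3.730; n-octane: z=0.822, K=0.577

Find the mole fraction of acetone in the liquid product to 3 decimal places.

x_acetone = 0.134

Rachford–Rice: g(ψ) = Σ zᵢ(Kᵢ−1)/(1+ψ(Kᵢ−1)) = 0.
Feasibility: ΣzᵢKᵢ = 1.138, Σzᵢ/Kᵢ = 1.472 — both > 1, two phases present.
Binary case is linear: z₁(K₁−1)(1+ψ(K₂−1)) + z₂(K₂−1)(1+ψ(K₁−1)) = 0
⇒ ψ = [z₁(K₁−1)+z₂(K₂−1)] / [−(K₁−1)(K₂−1)] = 0.1382/1.1548 = 0.120
Compositions from xᵢ = zᵢ/(1+ψ(Kᵢ−1)), yᵢ = Kᵢxᵢ:
  acetone: x = 0.134, y = 0.500
  n-octane: x = 0.866, y = 0.500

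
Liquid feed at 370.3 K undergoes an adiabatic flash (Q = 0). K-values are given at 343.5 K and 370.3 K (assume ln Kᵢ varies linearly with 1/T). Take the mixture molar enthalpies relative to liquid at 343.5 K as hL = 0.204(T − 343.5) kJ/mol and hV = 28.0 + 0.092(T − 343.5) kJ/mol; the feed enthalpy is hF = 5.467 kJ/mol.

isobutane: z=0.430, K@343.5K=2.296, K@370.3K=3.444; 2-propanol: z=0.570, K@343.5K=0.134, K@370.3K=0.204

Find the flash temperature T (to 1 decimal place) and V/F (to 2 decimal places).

T = 350.8 K, V/F = 0.15

Adiabatic flash: solve Rachford–Rice at each trial T, then check hF = ψ·hV(T) + (1−ψ)·hL(T).
  T = 343.5 K: K = (2.296, 0.134), RR gives ψ = 0.057, H_out = 1.588 kJ/mol
  T = 370.3 K: K = (3.444, 0.204), RR gives ψ = 0.307, H_out = 13.141 kJ/mol
  T = 356.9 K: K = (2.834, 0.167), RR gives ψ = 0.205, H_out = 8.169 kJ/mol
  T = 350.2 K: K = (2.556, 0.150), RR gives ψ = 0.139, H_out = 5.164 kJ/mol
  T = 353.5 K: K = (2.690, 0.158), RR gives ψ = 0.173, H_out = 6.702 kJ/mol
  T = 351.9 K: K = (2.625, 0.154), RR gives ψ = 0.157, H_out = 5.972 kJ/mol
Linear interpolation between T = 350.2 (H_out = 5.164) and T = 351.9 (H_out = 5.972) on hF = 5.467 gives T ≈ 350.8 K, at which ψ = 0.15.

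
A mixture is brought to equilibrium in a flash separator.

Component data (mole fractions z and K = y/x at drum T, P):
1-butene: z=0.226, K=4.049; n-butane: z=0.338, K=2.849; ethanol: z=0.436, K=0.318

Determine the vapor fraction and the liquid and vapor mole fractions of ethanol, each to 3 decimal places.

Newton iteration, ψ⁰ = 0.5:
  ψ = 0.500: g = 0.1465, g' = -1.109 → ψ = 0.632
  ψ = 0.632: g = 0.0009, g' = -1.117 → ψ = 0.633
Converged at ψ = 0.633.
Compositions from xᵢ = zᵢ/(1+ψ(Kᵢ−1)), yᵢ = Kᵢxᵢ:
  1-butene: x = 0.077, y = 0.312
  n-butane: x = 0.156, y = 0.444
  ethanol: x = 0.767, y = 0.244

ψ = 0.633, x_ethanol = 0.767, y_ethanol = 0.244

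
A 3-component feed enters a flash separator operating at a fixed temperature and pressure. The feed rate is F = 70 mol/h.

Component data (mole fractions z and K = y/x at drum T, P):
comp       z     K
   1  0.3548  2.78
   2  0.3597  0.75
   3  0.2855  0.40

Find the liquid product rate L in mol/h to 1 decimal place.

Let β = V/F and solve Σ zᵢ(Kᵢ−1)/(1+β(Kᵢ−1)) = 0.
Feasibility: ΣzᵢKᵢ = 1.3703, Σzᵢ/Kᵢ = 1.3210 — both > 1, two phases present.
Iterate (Newton) starting at β = 0.5:
  β = 0.5000: g = -0.01334, g' = -0.5538 → β = 0.4759
  β = 0.4759: g = 0.00007, g' = -0.5598 → β = 0.4760
Converged at β = 0.4760.
Then V = β·F = 0.4760·70 = 33.3 mol/h and L = F − V = 36.7 mol/h.

L = 36.7 mol/h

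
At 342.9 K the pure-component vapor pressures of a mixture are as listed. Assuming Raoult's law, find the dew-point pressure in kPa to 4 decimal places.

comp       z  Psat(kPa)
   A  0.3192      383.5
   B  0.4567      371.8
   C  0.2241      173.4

At the dew point ψ → 1, so Σzᵢ/Kᵢ = 1 with Kᵢ = Pᵢˢᵃᵗ/P ⇒ 1/P = Σzᵢ/Pᵢˢᵃᵗ.
1/P = 0.3192/383.5 + 0.4567/371.8 + 0.2241/173.4 = 0.0033531 ⇒ P = 298.2342 kPa

Pdew = 298.2342 kPa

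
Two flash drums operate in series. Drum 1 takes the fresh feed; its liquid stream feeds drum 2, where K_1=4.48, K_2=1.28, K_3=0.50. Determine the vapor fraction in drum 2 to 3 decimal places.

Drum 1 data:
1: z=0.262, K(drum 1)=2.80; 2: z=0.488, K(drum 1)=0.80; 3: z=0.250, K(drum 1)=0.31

V/F (drum 2) = 0.858

Drum 1:
Rachford–Rice: g(ψ₁) = Σ zᵢ(Kᵢ−1)/(1+ψ₁(Kᵢ−1)) = 0.
Check two-phase: ΣzᵢKᵢ = 1.202 > 1 and Σzᵢ/Kᵢ = 1.510 > 1, so g(0) = 0.202 > 0 and g(1) = -0.510 < 0.
Iterate (Newton) starting at ψ₁ = 0.49:
  ψ₁ = 0.490: g = -0.1182, g' = -0.535 → ψ₁ = 0.269
  ψ₁ = 0.269: g = 0.0027, g' = -0.587 → ψ₁ = 0.274
Converged at ψ₁ = 0.274.
Drum-1 compositions:
  1: x = 0.176, y = 0.491
  2: x = 0.516, y = 0.413
  3: x = 0.308, y = 0.096
Drum-2 feed = drum-1 liquid: z₂ = (0.1755, 0.5163, 0.3082).
Drum 2:
Let ψ₂ = V/F and solve Σ zᵢ(Kᵢ−1)/(1+ψ₂(Kᵢ−1)) = 0.
Feasibility: ΣzᵢKᵢ = 1.601, Σzᵢ/Kᵢ = 1.059 — both > 1, two phases present.
Newton–Raphson from ψ₂ = 0.43:
  ψ₂ = 0.430: g = 0.1774, g' = -0.498 → ψ₂ = 0.786
  ψ₂ = 0.786: g = 0.0281, g' = -0.389 → ψ₂ = 0.858
Converged at ψ₂ = 0.858.
  1: x = 0.044, y = 0.197
  2: x = 0.416, y = 0.533
  3: x = 0.540, y = 0.270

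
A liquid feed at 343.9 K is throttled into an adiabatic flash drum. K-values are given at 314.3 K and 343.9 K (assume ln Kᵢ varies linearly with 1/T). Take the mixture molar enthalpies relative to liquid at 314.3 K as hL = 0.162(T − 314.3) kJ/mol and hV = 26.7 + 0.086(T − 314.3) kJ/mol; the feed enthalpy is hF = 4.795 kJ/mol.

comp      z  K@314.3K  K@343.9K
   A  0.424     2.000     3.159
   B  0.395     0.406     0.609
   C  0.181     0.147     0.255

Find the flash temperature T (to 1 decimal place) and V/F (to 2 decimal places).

T = 319.0 K, V/F = 0.15

Adiabatic flash: solve Rachford–Rice at each trial T, then check hF = ψ·hV(T) + (1−ψ)·hL(T).
  T = 314.3 K: K = (2.000, 0.406, 0.147), RR gives ψ = 0.051, H_out = 1.364 kJ/mol
  T = 343.9 K: K = (3.159, 0.609, 0.255), RR gives ψ = 0.542, H_out = 18.037 kJ/mol
  T = 329.1 K: K = (2.540, 0.502, 0.196), RR gives ψ = 0.329, H_out = 10.814 kJ/mol
  T = 321.7 K: K = (2.260, 0.452, 0.170), RR gives ψ = 0.205, H_out = 6.556 kJ/mol
  T = 318.0 K: K = (2.127, 0.429, 0.158), RR gives ψ = 0.133, H_out = 4.114 kJ/mol
  T = 319.9 K: K = (2.195, 0.441, 0.164), RR gives ψ = 0.171, H_out = 5.401 kJ/mol
Linear interpolation between T = 318.0 (H_out = 4.114) and T = 319.9 (H_out = 5.401) on hF = 4.795 gives T ≈ 319.0 K, at which ψ = 0.15.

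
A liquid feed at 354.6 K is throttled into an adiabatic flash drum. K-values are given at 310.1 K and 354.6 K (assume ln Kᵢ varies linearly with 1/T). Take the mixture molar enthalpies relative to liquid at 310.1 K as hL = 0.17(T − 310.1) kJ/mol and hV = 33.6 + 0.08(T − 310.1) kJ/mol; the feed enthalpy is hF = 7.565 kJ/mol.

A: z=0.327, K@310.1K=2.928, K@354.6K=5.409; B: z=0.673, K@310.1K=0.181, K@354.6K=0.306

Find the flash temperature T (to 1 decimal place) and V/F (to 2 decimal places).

Adiabatic flash: solve Rachford–Rice at each trial T, then check hF = ψ·hV(T) + (1−ψ)·hL(T).
  T = 310.1 K: K = (2.928, 0.181), RR gives ψ = 0.050, H_out = 1.687 kJ/mol
  T = 354.6 K: K = (5.409, 0.306), RR gives ψ = 0.319, H_out = 16.992 kJ/mol
  T = 332.4 K: K = (4.065, 0.240), RR gives ψ = 0.210, H_out = 10.441 kJ/mol
  T = 321.2 K: K = (3.467, 0.209), RR gives ψ = 0.141, H_out = 6.474 kJ/mol
  T = 326.8 K: K = (3.759, 0.224), RR gives ψ = 0.178, H_out = 8.539 kJ/mol
  T = 324.0 K: K = (3.612, 0.217), RR gives ψ = 0.160, H_out = 7.529 kJ/mol
  T = 325.4 K: K = (3.685, 0.220), RR gives ψ = 0.169, H_out = 8.039 kJ/mol
Linear interpolation between T = 324.0 (H_out = 7.529) and T = 325.4 (H_out = 8.039) on hF = 7.565 gives T ≈ 324.1 K, at which ψ = 0.16.

T = 324.1 K, V/F = 0.16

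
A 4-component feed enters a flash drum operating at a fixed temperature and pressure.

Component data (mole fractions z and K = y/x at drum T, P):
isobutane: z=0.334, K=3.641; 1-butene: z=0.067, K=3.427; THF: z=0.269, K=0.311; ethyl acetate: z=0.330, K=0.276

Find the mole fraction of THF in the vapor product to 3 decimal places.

Let ψ = V/F and solve Σ zᵢ(Kᵢ−1)/(1+ψ(Kᵢ−1)) = 0.
g(0) = ΣzᵢKᵢ − 1 = 0.620 and g(1) = 1 − Σzᵢ/Kᵢ = -1.172, so a root lies in (0, 1).
Newton–Raphson from ψ = 0.5:
  ψ = 0.500: g = -0.2036, g' = -1.235 → ψ = 0.335
  ψ = 0.335: g = 0.0011, g' = -1.293 → ψ = 0.336
Converged at ψ = 0.336.
Compositions from xᵢ = zᵢ/(1+ψ(Kᵢ−1)), yᵢ = Kᵢxᵢ:
  isobutane: x = 0.177, y = 0.644
  1-butene: x = 0.037, y = 0.126
  THF: x = 0.350, y = 0.109
  ethyl acetate: x = 0.436, y = 0.120

y_THF = 0.109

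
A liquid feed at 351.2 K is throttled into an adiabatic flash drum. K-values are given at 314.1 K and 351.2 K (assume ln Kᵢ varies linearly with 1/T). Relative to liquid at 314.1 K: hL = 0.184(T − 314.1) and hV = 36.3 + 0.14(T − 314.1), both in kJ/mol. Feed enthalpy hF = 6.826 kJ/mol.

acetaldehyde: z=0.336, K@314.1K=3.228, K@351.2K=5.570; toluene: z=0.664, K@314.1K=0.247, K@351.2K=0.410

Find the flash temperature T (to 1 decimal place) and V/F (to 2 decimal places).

Adiabatic flash: solve Rachford–Rice at each trial T, then check hF = ψ·hV(T) + (1−ψ)·hL(T).
  T = 314.1 K: K = (3.228, 0.247), RR gives ψ = 0.148, H_out = 5.379 kJ/mol
  T = 351.2 K: K = (5.570, 0.410), RR gives ψ = 0.424, H_out = 21.532 kJ/mol
  T = 332.6 K: K = (4.302, 0.323), RR gives ψ = 0.295, H_out = 13.868 kJ/mol
  T = 323.4 K: K = (3.745, 0.284), RR gives ψ = 0.227, H_out = 9.861 kJ/mol
  T = 318.8 K: K = (3.483, 0.265), RR gives ψ = 0.190, H_out = 7.716 kJ/mol
  T = 316.5 K: K = (3.357, 0.256), RR gives ψ = 0.170, H_out = 6.594 kJ/mol
Linear interpolation between T = 316.5 (H_out = 6.594) and T = 318.8 (H_out = 7.716) on hF = 6.826 gives T ≈ 317.0 K, at which ψ = 0.17.

T = 317.0 K, V/F = 0.17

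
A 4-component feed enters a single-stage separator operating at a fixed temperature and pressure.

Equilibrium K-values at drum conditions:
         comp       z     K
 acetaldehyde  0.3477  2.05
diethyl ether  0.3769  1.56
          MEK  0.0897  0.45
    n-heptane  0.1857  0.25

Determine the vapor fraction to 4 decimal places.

ψ = 0.6840

Newton iteration, ψ⁰ = 0.39:
  ψ = 0.3900: g = 0.17259, g' = -0.5252 → ψ = 0.7186
  ψ = 0.7186: g = -0.02507, g' = -0.7502 → ψ = 0.6852
  ψ = 0.6852: g = -0.00081, g' = -0.7033 → ψ = 0.6840
Converged at ψ = 0.6840.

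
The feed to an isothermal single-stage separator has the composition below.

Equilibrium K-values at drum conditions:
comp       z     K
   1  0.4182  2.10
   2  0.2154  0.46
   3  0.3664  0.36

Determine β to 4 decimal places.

Let β = V/F and solve Σ zᵢ(Kᵢ−1)/(1+β(Kᵢ−1)) = 0.
Check two-phase: ΣzᵢKᵢ = 1.1092 > 1 and Σzᵢ/Kᵢ = 1.6852 > 1, so g(0) = 0.1092 > 0 and g(1) = -0.6852 < 0.
Newton iteration, β⁰ = 0.5:
  β = 0.5000: g = -0.20740, g' = -0.6531 → β = 0.1824
  β = 0.1824: g = -0.01138, g' = -0.6207 → β = 0.1641
  β = 0.1641: g = 0.00005, g' = -0.6261 → β = 0.1642
Converged at β = 0.1642.

β = 0.1642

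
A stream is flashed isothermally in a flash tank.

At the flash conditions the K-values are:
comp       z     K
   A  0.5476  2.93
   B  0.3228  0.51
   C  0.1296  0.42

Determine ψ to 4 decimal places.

ψ = 0.8222

Rachford–Rice: g(ψ) = Σ zᵢ(Kᵢ−1)/(1+ψ(Kᵢ−1)) = 0.
Check two-phase: ΣzᵢKᵢ = 1.8235 > 1 and Σzᵢ/Kᵢ = 1.1284 > 1, so g(0) = 0.8235 > 0 and g(1) = -0.1284 < 0.
Newton iteration, ψ⁰ = 0.57:
  ψ = 0.5700: g = 0.17148, g' = -0.7090 → ψ = 0.8119
  ψ = 0.8119: g = 0.00700, g' = -0.6790 → ψ = 0.8222
Converged at ψ = 0.8222.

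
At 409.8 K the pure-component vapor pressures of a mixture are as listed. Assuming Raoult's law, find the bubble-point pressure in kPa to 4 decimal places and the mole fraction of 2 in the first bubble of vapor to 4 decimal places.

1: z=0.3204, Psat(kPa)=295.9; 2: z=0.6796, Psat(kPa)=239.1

At the bubble point ψ → 0, so ΣzᵢKᵢ = 1 with Kᵢ = Pᵢˢᵃᵗ/P ⇒ P = ΣzᵢPᵢˢᵃᵗ.
P = 0.3204·295.9 + 0.6796·239.1 = 257.2987 kPa
yᵢ = zᵢPᵢˢᵃᵗ/P ⇒ y_2 = 0.6796·239.1/257.2987 = 0.6315

Pbub = 257.2987 kPa, y_2 = 0.6315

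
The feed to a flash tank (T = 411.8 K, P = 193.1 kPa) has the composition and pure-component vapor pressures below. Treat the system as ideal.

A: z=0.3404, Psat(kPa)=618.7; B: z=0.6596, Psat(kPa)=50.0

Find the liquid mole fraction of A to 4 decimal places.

Raoult's law: Kᵢ = Pᵢˢᵃᵗ/P = Pᵢˢᵃᵗ/193.1.
  K_A = 618.7/193.1 = 3.204039, K_B = 50.0/193.1 = 0.258933
Let ψ = V/F and solve Σ zᵢ(Kᵢ−1)/(1+ψ(Kᵢ−1)) = 0.
Feasibility: ΣzᵢKᵢ = 1.2614, Σzᵢ/Kᵢ = 2.6536 — both > 1, two phases present.
Binary case is linear: z₁(K₁−1)(1+ψ(K₂−1)) + z₂(K₂−1)(1+ψ(K₁−1)) = 0
⇒ ψ = [z₁(K₁−1)+z₂(K₂−1)] / [−(K₁−1)(K₂−1)] = 0.26145/1.63334 = 0.1601
Compositions from xᵢ = zᵢ/(1+ψ(Kᵢ−1)), yᵢ = Kᵢxᵢ:
  A: x = 0.2516, y = 0.8062
  B: x = 0.7484, y = 0.1938

x_A = 0.2516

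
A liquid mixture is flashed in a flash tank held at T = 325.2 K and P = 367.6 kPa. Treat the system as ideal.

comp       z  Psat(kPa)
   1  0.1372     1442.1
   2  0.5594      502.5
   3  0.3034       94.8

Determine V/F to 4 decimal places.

V/F = 0.4674

Raoult's law: Kᵢ = Pᵢˢᵃᵗ/P = Pᵢˢᵃᵗ/367.6.
  K_1 = 1442.1/367.6 = 3.923014, K_2 = 502.5/367.6 = 1.366975, K_3 = 94.8/367.6 = 0.257889
Material balance + equilibrium reduce to Σ zᵢ(Kᵢ−1)/(1+V/F(Kᵢ−1)) = 0.
Check two-phase: ΣzᵢKᵢ = 1.3812 > 1 and Σzᵢ/Kᵢ = 1.6207 > 1, so g(0) = 0.3812 > 0 and g(1) = -0.6207 < 0.
Newton–Raphson from V/F = 0.5:
  V/F = 0.5000: g = -0.02161, g' = -0.6697 → V/F = 0.4677
  V/F = 0.4677: g = -0.00023, g' = -0.6561 → V/F = 0.4674
Converged at V/F = 0.4674.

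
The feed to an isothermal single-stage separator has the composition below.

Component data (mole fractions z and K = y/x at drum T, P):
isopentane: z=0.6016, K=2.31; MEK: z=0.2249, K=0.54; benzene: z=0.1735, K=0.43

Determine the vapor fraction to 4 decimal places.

Iterate (Newton) starting at ψ = 0.5:
  ψ = 0.5000: g = 0.20352, g' = -0.5675 → ψ = 0.8587
  ψ = 0.8587: g = 0.00621, g' = -0.5749 → ψ = 0.8695
  ψ = 0.8695: g = -0.00002, g' = -0.5794 → ψ = 0.8694
Converged at ψ = 0.8694.

ψ = 0.8694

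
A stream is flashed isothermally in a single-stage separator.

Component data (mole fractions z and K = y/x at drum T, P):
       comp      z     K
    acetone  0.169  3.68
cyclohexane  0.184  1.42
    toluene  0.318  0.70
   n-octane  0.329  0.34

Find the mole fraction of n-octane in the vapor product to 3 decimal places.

Material balance + equilibrium reduce to Σ zᵢ(Kᵢ−1)/(1+V/F(Kᵢ−1)) = 0.
g(0) = ΣzᵢKᵢ − 1 = 0.218 and g(1) = 1 − Σzᵢ/Kᵢ = -0.597, so a root lies in (0, 1).
Iterate (Newton) starting at V/F = 0.5:
  V/F = 0.500: g = -0.1789, g' = -0.603 → V/F = 0.203
  V/F = 0.203: g = 0.0121, g' = -0.760 → V/F = 0.219
Converged at V/F = 0.219.
Compositions from xᵢ = zᵢ/(1+V/F(Kᵢ−1)), yᵢ = Kᵢxᵢ:
  acetone: x = 0.106, y = 0.392
  cyclohexane: x = 0.168, y = 0.239
  toluene: x = 0.340, y = 0.238
  n-octane: x = 0.385, y = 0.131

y_n-octane = 0.131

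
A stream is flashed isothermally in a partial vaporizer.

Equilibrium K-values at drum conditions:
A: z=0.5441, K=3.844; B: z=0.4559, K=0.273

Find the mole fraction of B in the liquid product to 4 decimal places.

Rachford–Rice: g(ψ) = Σ zᵢ(Kᵢ−1)/(1+ψ(Kᵢ−1)) = 0.
Feasibility: ΣzᵢKᵢ = 2.2160, Σzᵢ/Kᵢ = 1.8115 — both > 1, two phases present.
Binary case is linear: z₁(K₁−1)(1+ψ(K₂−1)) + z₂(K₂−1)(1+ψ(K₁−1)) = 0
⇒ ψ = [z₁(K₁−1)+z₂(K₂−1)] / [−(K₁−1)(K₂−1)] = 1.21598/2.06759 = 0.5881
Compositions from xᵢ = zᵢ/(1+ψ(Kᵢ−1)), yᵢ = Kᵢxᵢ:
  A: x = 0.2036, y = 0.7826
  B: x = 0.7964, y = 0.2174

x_B = 0.7964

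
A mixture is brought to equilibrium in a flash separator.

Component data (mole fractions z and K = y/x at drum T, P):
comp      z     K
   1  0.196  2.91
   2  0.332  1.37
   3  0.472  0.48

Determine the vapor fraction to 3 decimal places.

Iterate (Newton) starting at ψ = 0.5:
  ψ = 0.500: g = -0.0365, g' = -0.453 → ψ = 0.419
  ψ = 0.419: g = 0.0004, g' = -0.463 → ψ = 0.420
Converged at ψ = 0.420.

ψ = 0.420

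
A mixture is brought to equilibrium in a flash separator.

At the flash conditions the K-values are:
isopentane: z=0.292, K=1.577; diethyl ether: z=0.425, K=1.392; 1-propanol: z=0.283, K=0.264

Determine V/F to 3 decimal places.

V/F = 0.365

Rachford–Rice: g(V/F) = Σ zᵢ(Kᵢ−1)/(1+V/F(Kᵢ−1)) = 0.
Feasibility: ΣzᵢKᵢ = 1.127, Σzᵢ/Kᵢ = 1.562 — both > 1, two phases present.
Newton iteration, V/F⁰ = 0.5:
  V/F = 0.500: g = -0.0595, g' = -0.488 → V/F = 0.378
  V/F = 0.378: g = -0.0052, g' = -0.409 → V/F = 0.365
Converged at V/F = 0.365.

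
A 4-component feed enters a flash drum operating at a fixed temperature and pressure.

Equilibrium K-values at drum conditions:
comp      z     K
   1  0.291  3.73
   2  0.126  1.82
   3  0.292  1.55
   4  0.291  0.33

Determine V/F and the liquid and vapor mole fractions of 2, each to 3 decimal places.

Rachford–Rice: g(V/F) = Σ zᵢ(Kᵢ−1)/(1+V/F(Kᵢ−1)) = 0.
Feasibility: ΣzᵢKᵢ = 1.863, Σzᵢ/Kᵢ = 1.217 — both > 1, two phases present.
Iterate (Newton) starting at V/F = 0.5:
  V/F = 0.500: g = 0.2420, g' = -0.780 → V/F = 0.810
  V/F = 0.810: g = -0.0059, g' = -0.908 → V/F = 0.804
Converged at V/F = 0.804.
Compositions from xᵢ = zᵢ/(1+V/F(Kᵢ−1)), yᵢ = Kᵢxᵢ:
  1: x = 0.091, y = 0.340
  2: x = 0.076, y = 0.138
  3: x = 0.202, y = 0.314
  4: x = 0.630, y = 0.208

V/F = 0.804, x_2 = 0.076, y_2 = 0.138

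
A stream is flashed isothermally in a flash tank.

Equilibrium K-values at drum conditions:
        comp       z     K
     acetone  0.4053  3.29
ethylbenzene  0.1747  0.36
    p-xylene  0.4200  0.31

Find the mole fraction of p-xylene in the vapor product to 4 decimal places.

y_p-xylene = 0.1701

Let β = V/F and solve Σ zᵢ(Kᵢ−1)/(1+β(Kᵢ−1)) = 0.
Check two-phase: ΣzᵢKᵢ = 1.5265 > 1 and Σzᵢ/Kᵢ = 1.9633 > 1, so g(0) = 0.5265 > 0 and g(1) = -0.9633 < 0.
Newton iteration, β⁰ = 0.61:
  β = 0.6100: g = -0.29662, g' = -1.1588 → β = 0.3540
  β = 0.3540: g = -0.01546, g' = -1.1180 → β = 0.3402
  β = 0.3402: g = 0.00008, g' = -1.1299 → β = 0.3403
Converged at β = 0.3403.
Compositions from xᵢ = zᵢ/(1+β(Kᵢ−1)), yᵢ = Kᵢxᵢ:
  acetone: x = 0.2278, y = 0.7495
  ethylbenzene: x = 0.2233, y = 0.0804
  p-xylene: x = 0.5489, y = 0.1701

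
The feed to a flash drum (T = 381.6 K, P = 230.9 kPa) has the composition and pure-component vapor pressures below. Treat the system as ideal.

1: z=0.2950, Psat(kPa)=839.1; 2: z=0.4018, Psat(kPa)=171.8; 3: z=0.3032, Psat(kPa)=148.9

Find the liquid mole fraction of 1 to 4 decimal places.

x_1 = 0.1025

Raoult's law: Kᵢ = Pᵢˢᵃᵗ/P = Pᵢˢᵃᵗ/230.9.
  K_1 = 839.1/230.9 = 3.634041, K_2 = 171.8/230.9 = 0.744045, K_3 = 148.9/230.9 = 0.644868
Material balance + equilibrium reduce to Σ zᵢ(Kᵢ−1)/(1+β(Kᵢ−1)) = 0.
g(0) = ΣzᵢKᵢ − 1 = 0.5665 and g(1) = 1 − Σzᵢ/Kᵢ = -0.0914, so a root lies in (0, 1).
Newton–Raphson from β = 0.5:
  β = 0.5000: g = 0.08650, g' = -0.4724 → β = 0.6831
  β = 0.6831: g = 0.01078, g' = -0.3665 → β = 0.7125
  β = 0.7125: g = 0.00017, g' = -0.3552 → β = 0.7130
Converged at β = 0.7130.
Compositions from xᵢ = zᵢ/(1+β(Kᵢ−1)), yᵢ = Kᵢxᵢ:
  1: x = 0.1025, y = 0.3725
  2: x = 0.4915, y = 0.3657
  3: x = 0.4060, y = 0.2618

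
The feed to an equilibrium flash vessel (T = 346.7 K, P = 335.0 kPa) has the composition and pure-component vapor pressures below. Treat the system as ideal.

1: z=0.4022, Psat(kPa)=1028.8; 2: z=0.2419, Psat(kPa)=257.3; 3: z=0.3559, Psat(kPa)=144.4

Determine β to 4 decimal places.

β = 0.5981

Raoult's law: Kᵢ = Pᵢˢᵃᵗ/P = Pᵢˢᵃᵗ/335.0.
  K_1 = 1028.8/335.0 = 3.071045, K_2 = 257.3/335.0 = 0.768060, K_3 = 144.4/335.0 = 0.431045
Material balance + equilibrium reduce to Σ zᵢ(Kᵢ−1)/(1+β(Kᵢ−1)) = 0.
Feasibility: ΣzᵢKᵢ = 1.5744, Σzᵢ/Kᵢ = 1.2716 — both > 1, two phases present.
Newton iteration, β⁰ = 0.48:
  β = 0.4800: g = 0.07602, g' = -0.6684 → β = 0.5937
  β = 0.5937: g = 0.00273, g' = -0.6273 → β = 0.5981
Converged at β = 0.5981.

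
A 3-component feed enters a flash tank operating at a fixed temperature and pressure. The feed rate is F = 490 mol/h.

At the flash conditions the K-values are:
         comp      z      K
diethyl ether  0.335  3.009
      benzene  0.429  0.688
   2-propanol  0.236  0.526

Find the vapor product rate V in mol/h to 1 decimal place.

V = 276.8 mol/h

Newton–Raphson from ψ = 0.5:
  ψ = 0.500: g = 0.0306, g' = -0.486 → ψ = 0.563
  ψ = 0.563: g = 0.0009, g' = -0.458 → ψ = 0.565
Converged at ψ = 0.565.
Then V = ψ·F = 0.5649·490 = 276.8 mol/h and L = F − V = 213.2 mol/h.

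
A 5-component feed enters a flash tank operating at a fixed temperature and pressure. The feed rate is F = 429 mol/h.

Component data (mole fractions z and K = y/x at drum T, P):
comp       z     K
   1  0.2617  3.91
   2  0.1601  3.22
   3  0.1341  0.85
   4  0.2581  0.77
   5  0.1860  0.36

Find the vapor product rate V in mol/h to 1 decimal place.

Iterate (Newton) starting at ψ = 0.58:
  ψ = 0.5800: g = 0.15886, g' = -0.6720 → ψ = 0.8164
  ψ = 0.8164: g = 0.00667, g' = -0.6530 → ψ = 0.8266
Converged at ψ = 0.8266.
Then V = ψ·F = 0.8266·429 = 354.6 mol/h and L = F − V = 74.4 mol/h.

V = 354.6 mol/h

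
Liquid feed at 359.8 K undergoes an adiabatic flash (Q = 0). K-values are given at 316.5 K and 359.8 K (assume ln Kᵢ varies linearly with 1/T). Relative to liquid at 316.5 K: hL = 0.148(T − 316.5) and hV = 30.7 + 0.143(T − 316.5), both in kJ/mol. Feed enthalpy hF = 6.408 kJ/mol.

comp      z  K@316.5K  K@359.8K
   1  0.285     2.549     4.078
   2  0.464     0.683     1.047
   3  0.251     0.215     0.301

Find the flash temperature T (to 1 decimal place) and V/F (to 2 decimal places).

Adiabatic flash: solve Rachford–Rice at each trial T, then check hF = ψ·hV(T) + (1−ψ)·hL(T).
  T = 316.5 K: K = (2.549, 0.683, 0.215), RR gives ψ = 0.123, H_out = 3.762 kJ/mol
  T = 359.8 K: K = (4.078, 1.047, 0.301), RR gives ψ = 0.639, H_out = 25.878 kJ/mol
  T = 338.1 K: K = (3.271, 0.857, 0.257), RR gives ψ = 0.405, H_out = 15.583 kJ/mol
  T = 327.3 K: K = (2.900, 0.768, 0.236), RR gives ψ = 0.272, H_out = 9.926 kJ/mol
  T = 321.9 K: K = (2.722, 0.725, 0.225), RR gives ψ = 0.200, H_out = 6.926 kJ/mol
  T = 319.2 K: K = (2.635, 0.704, 0.220), RR gives ψ = 0.162, H_out = 5.367 kJ/mol
  T = 320.5 K: K = (2.676, 0.714, 0.223), RR gives ψ = 0.180, H_out = 6.123 kJ/mol
Linear interpolation between T = 320.5 (H_out = 6.123) and T = 321.9 (H_out = 6.926) on hF = 6.408 gives T ≈ 321.0 K, at which ψ = 0.19.

T = 321.0 K, V/F = 0.19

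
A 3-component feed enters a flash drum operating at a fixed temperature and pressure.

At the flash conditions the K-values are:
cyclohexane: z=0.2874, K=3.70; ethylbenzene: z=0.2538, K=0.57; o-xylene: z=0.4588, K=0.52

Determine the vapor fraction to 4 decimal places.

ψ = 0.3576

Material balance + equilibrium reduce to Σ zᵢ(Kᵢ−1)/(1+ψ(Kᵢ−1)) = 0.
Feasibility: ΣzᵢKᵢ = 1.4466, Σzᵢ/Kᵢ = 1.4052 — both > 1, two phases present.
Iterate (Newton) starting at ψ = 0.5:
  ψ = 0.5000: g = -0.09859, g' = -0.6385 → ψ = 0.3456
  ψ = 0.3456: g = 0.00920, g' = -0.7773 → ψ = 0.3574
  ψ = 0.3574: g = 0.00009, g' = -0.7621 → ψ = 0.3576
Converged at ψ = 0.3576.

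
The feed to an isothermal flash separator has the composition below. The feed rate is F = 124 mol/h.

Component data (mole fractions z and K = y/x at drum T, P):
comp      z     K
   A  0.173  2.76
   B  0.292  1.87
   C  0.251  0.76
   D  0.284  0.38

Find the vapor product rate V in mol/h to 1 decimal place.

Let β = V/F and solve Σ zᵢ(Kᵢ−1)/(1+β(Kᵢ−1)) = 0.
g(0) = ΣzᵢKᵢ − 1 = 0.322 and g(1) = 1 − Σzᵢ/Kᵢ = -0.296, so a root lies in (0, 1).
Newton iteration, β⁰ = 0.5:
  β = 0.500: g = 0.0153, g' = -0.507 → β = 0.530
Converged at β = 0.530.
Then V = β·F = 0.5302·124 = 65.8 mol/h and L = F − V = 58.2 mol/h.

V = 65.8 mol/h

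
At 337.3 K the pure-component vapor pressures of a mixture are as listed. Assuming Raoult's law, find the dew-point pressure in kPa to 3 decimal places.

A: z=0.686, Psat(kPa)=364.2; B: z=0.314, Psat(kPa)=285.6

At the dew point ψ → 1, so Σzᵢ/Kᵢ = 1 with Kᵢ = Pᵢˢᵃᵗ/P ⇒ 1/P = Σzᵢ/Pᵢˢᵃᵗ.
1/P = 0.686/364.2 + 0.314/285.6 = 0.002983 ⇒ P = 335.231 kPa

Pdew = 335.231 kPa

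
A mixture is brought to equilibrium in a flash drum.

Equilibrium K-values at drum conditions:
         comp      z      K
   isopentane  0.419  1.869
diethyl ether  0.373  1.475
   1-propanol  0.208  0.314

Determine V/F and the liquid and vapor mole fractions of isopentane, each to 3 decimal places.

V/F = 0.841, x_isopentane = 0.242, y_isopentane = 0.453

Newton iteration, V/F⁰ = 0.41:
  V/F = 0.410: g = 0.2182, g' = -0.420 → V/F = 0.929
  V/F = 0.929: g = -0.0690, g' = -0.882 → V/F = 0.851
  V/F = 0.851: g = -0.0071, g' = -0.712 → V/F = 0.841
Converged at V/F = 0.841.
Compositions from xᵢ = zᵢ/(1+V/F(Kᵢ−1)), yᵢ = Kᵢxᵢ:
  isopentane: x = 0.242, y = 0.453
  diethyl ether: x = 0.267, y = 0.393
  1-propanol: x = 0.491, y = 0.154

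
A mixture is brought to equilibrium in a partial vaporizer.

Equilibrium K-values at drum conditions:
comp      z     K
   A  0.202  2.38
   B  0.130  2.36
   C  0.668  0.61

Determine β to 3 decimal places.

Newton iteration, β⁰ = 0.5:
  β = 0.500: g = -0.0534, g' = -0.377 → β = 0.358
  β = 0.358: g = 0.0026, g' = -0.418 → β = 0.364
Converged at β = 0.364.

β = 0.364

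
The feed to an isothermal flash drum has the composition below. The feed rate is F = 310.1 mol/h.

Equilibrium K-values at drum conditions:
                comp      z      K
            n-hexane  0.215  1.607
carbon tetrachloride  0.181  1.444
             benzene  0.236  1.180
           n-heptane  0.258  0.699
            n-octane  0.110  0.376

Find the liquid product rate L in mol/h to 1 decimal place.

Material balance + equilibrium reduce to Σ zᵢ(Kᵢ−1)/(1+ψ(Kᵢ−1)) = 0.
g(0) = ΣzᵢKᵢ − 1 = 0.107 and g(1) = 1 − Σzᵢ/Kᵢ = -0.121, so a root lies in (0, 1).
Newton–Raphson from ψ = 0.56:
  ψ = 0.560: g = 0.0014, g' = -0.208 → ψ = 0.567
Converged at ψ = 0.567.
Then V = ψ·F = 0.5669·310.1 = 175.8 mol/h and L = F − V = 134.3 mol/h.

L = 134.3 mol/h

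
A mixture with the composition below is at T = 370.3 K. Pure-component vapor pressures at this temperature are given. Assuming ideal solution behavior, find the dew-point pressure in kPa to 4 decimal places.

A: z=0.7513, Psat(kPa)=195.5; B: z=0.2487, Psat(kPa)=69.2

At the dew point ψ → 1, so Σzᵢ/Kᵢ = 1 with Kᵢ = Pᵢˢᵃᵗ/P ⇒ 1/P = Σzᵢ/Pᵢˢᵃᵗ.
1/P = 0.7513/195.5 + 0.2487/69.2 = 0.0074369 ⇒ P = 134.4647 kPa

Pdew = 134.4647 kPa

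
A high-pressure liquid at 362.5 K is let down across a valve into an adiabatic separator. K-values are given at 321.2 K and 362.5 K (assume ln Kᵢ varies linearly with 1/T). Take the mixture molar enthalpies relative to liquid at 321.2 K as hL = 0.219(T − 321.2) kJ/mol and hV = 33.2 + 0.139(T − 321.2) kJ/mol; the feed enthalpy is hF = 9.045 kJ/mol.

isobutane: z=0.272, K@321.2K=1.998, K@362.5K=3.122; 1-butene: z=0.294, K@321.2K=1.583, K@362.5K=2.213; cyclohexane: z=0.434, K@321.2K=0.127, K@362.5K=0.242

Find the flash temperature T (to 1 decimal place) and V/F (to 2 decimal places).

T = 330.8 K, V/F = 0.21

Adiabatic flash: solve Rachford–Rice at each trial T, then check hF = ψ·hV(T) + (1−ψ)·hL(T).
  T = 321.2 K: K = (1.998, 1.583, 0.127), RR gives ψ = 0.091, H_out = 3.023 kJ/mol
  T = 362.5 K: K = (3.122, 2.213, 0.242), RR gives ψ = 0.475, H_out = 23.236 kJ/mol
  T = 341.9 K: K = (2.533, 1.891, 0.179), RR gives ψ = 0.320, H_out = 14.636 kJ/mol
  T = 331.5 K: K = (2.257, 1.734, 0.151), RR gives ψ = 0.221, H_out = 9.410 kJ/mol
  T = 326.4 K: K = (2.127, 1.659, 0.139), RR gives ψ = 0.162, H_out = 6.447 kJ/mol
  T = 328.9 K: K = (2.190, 1.696, 0.145), RR gives ψ = 0.192, H_out = 7.941 kJ/mol
  T = 330.2 K: K = (2.223, 1.715, 0.148), RR gives ψ = 0.207, H_out = 8.686 kJ/mol
Linear interpolation between T = 330.2 (H_out = 8.686) and T = 331.5 (H_out = 9.410) on hF = 9.045 gives T ≈ 330.8 K, at which ψ = 0.21.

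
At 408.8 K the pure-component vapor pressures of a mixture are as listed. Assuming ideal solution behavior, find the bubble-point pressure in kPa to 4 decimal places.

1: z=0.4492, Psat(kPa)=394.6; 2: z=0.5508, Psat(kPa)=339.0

At the bubble point ψ → 0, so ΣzᵢKᵢ = 1 with Kᵢ = Pᵢˢᵃᵗ/P ⇒ P = ΣzᵢPᵢˢᵃᵗ.
P = 0.4492·394.6 + 0.5508·339.0 = 363.9755 kPa

Pbub = 363.9755 kPa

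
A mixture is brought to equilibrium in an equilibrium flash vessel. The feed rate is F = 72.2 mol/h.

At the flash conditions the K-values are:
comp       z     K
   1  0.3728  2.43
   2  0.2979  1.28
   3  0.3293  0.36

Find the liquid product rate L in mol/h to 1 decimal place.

Rachford–Rice: g(V/F) = Σ zᵢ(Kᵢ−1)/(1+V/F(Kᵢ−1)) = 0.
Feasibility: ΣzᵢKᵢ = 1.4058, Σzᵢ/Kᵢ = 1.3009 — both > 1, two phases present.
Newton–Raphson from V/F = 0.5:
  V/F = 0.5000: g = 0.07409, g' = -0.5689 → V/F = 0.6302
  V/F = 0.6302: g = -0.00193, g' = -0.6067 → V/F = 0.6271
Converged at V/F = 0.6271.
Then V = V/F·F = 0.6271·72.2 = 45.3 mol/h and L = F − V = 26.9 mol/h.

L = 26.9 mol/h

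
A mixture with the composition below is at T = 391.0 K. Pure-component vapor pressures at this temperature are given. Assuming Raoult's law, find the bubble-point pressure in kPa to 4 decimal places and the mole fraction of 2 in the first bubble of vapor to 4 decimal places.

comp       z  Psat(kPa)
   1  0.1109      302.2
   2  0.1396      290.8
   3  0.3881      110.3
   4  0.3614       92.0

At the bubble point ψ → 0, so ΣzᵢKᵢ = 1 with Kᵢ = Pᵢˢᵃᵗ/P ⇒ P = ΣzᵢPᵢˢᵃᵗ.
P = 0.1109·302.2 + 0.1396·290.8 + 0.3881·110.3 + 0.3614·92.0 = 150.1659 kPa
yᵢ = zᵢPᵢˢᵃᵗ/P ⇒ y_2 = 0.1396·290.8/150.1659 = 0.2703

Pbub = 150.1659 kPa, y_2 = 0.2703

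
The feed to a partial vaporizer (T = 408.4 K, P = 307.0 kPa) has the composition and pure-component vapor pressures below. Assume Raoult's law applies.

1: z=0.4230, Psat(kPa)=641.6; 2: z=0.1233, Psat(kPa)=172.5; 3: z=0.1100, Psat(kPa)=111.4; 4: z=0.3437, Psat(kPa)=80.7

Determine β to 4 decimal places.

β = 0.1155

Raoult's law: Kᵢ = Pᵢˢᵃᵗ/P = Pᵢˢᵃᵗ/307.0.
  K_1 = 641.6/307.0 = 2.089902, K_2 = 172.5/307.0 = 0.561889, K_3 = 111.4/307.0 = 0.362866, K_4 = 80.7/307.0 = 0.262866
Rachford–Rice: g(β) = Σ zᵢ(Kᵢ−1)/(1+β(Kᵢ−1)) = 0.
Feasibility: ΣzᵢKᵢ = 1.0836, Σzᵢ/Kᵢ = 2.0325 — both > 1, two phases present.
Newton iteration, β⁰ = 0.35:
  β = 0.3500: g = -0.16172, g' = -0.7095 → β = 0.1221
  β = 0.1221: g = -0.00457, g' = -0.6958 → β = 0.1155
Converged at β = 0.1155.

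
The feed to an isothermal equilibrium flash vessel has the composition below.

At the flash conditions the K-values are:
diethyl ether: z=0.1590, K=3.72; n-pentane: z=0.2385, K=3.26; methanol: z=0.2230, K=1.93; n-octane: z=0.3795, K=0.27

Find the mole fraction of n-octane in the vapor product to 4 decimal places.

Iterate (Newton) starting at ψ = 0.53:
  ψ = 0.5300: g = 0.10944, g' = -1.0741 → ψ = 0.6319
  ψ = 0.6319: g = -0.00256, g' = -1.1391 → ψ = 0.6296
Converged at ψ = 0.6296.
Compositions from xᵢ = zᵢ/(1+ψ(Kᵢ−1)), yᵢ = Kᵢxᵢ:
  diethyl ether: x = 0.0586, y = 0.2180
  n-pentane: x = 0.0984, y = 0.3209
  methanol: x = 0.1406, y = 0.2714
  n-octane: x = 0.7023, y = 0.1896

y_n-octane = 0.1896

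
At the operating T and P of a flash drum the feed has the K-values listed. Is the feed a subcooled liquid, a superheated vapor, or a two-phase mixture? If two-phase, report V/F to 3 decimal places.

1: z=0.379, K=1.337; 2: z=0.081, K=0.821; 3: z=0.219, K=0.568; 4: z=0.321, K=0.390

ΣzᵢKᵢ = 0.823; Σzᵢ/Kᵢ = 1.591.
Since ΣzᵢKᵢ < 1 the mixture is below its bubble point — single liquid phase.

subcooled liquid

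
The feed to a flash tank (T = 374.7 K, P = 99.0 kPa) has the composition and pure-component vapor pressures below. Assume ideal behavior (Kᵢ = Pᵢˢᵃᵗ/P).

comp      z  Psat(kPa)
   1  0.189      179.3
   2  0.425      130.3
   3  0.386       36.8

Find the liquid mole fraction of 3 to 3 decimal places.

Raoult's law: Kᵢ = Pᵢˢᵃᵗ/P = Pᵢˢᵃᵗ/99.0.
  K_1 = 179.3/99.0 = 1.81111, K_2 = 130.3/99.0 = 1.31616, K_3 = 36.8/99.0 = 0.37172
Material balance + equilibrium reduce to Σ zᵢ(Kᵢ−1)/(1+ψ(Kᵢ−1)) = 0.
Check two-phase: ΣzᵢKᵢ = 1.045 > 1 and Σzᵢ/Kᵢ = 1.466 > 1, so g(0) = 0.045 > 0 and g(1) = -0.466 < 0.
Iterate (Newton) starting at ψ = 0.51:
  ψ = 0.510: g = -0.1327, g' = -0.424 → ψ = 0.197
  ψ = 0.197: g = -0.0180, g' = -0.329 → ψ = 0.142
  ψ = 0.142: g = -0.0002, g' = -0.323 → ψ = 0.141
Converged at ψ = 0.141.
Compositions from xᵢ = zᵢ/(1+ψ(Kᵢ−1)), yᵢ = Kᵢxᵢ:
  1: x = 0.170, y = 0.307
  2: x = 0.407, y = 0.535
  3: x = 0.424, y = 0.157

x_3 = 0.424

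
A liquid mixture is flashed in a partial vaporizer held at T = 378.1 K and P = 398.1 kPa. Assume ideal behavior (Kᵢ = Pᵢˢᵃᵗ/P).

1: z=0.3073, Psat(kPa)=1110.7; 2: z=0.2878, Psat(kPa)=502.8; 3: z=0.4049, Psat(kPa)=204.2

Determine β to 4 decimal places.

Raoult's law: Kᵢ = Pᵢˢᵃᵗ/P = Pᵢˢᵃᵗ/398.1.
  K_1 = 1110.7/398.1 = 2.790003, K_2 = 502.8/398.1 = 1.262999, K_3 = 204.2/398.1 = 0.512936
Iterate (Newton) starting at β = 0.56:
  β = 0.5600: g = 0.06950, g' = -0.4423 → β = 0.7171
  β = 0.7171: g = 0.00148, g' = -0.4297 → β = 0.7206
Converged at β = 0.7206.

β = 0.7206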